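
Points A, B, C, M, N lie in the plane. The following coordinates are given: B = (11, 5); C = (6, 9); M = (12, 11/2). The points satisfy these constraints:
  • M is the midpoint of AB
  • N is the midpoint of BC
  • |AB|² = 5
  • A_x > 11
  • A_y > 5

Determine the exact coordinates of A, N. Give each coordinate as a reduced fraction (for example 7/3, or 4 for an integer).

A = (13, 6)
N = (17/2, 7)

1. A_x = 13  [A = 2·M−B = 2·(12, 11/2)−(11, 5)]
2. A_y = 6  [A = 2·M−B = 2·(12, 11/2)−(11, 5)]
   so A = (13, 6)
3. N_x = 17/2  [2·N = B+C = (11, 5)+(6, 9)]
4. N_y = 7  [2·N = B+C = (11, 5)+(6, 9)]
   so N = (17/2, 7)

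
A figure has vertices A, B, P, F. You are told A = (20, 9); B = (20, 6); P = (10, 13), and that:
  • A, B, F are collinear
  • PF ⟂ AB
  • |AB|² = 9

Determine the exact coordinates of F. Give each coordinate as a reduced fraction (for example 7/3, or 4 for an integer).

F = (20, 13)

1. F_x = 20  [[A, B, F are collinear ⇒ 3x-60=0] ∩ [PF ⟂ AB ⇒ -3y+39=0]]
2. F_y = 13  [[A, B, F are collinear ⇒ 3x-60=0] ∩ [PF ⟂ AB ⇒ -3y+39=0]]
   so F = (20, 13)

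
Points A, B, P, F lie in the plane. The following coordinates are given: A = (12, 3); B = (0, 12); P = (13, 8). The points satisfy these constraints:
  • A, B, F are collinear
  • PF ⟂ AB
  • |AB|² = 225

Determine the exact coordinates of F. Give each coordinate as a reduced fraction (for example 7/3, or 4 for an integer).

1. F_x = 256/25  [[A, B, F are collinear ⇒ -9x-12y+144=0] ∩ [PF ⟂ AB ⇒ -12x+9y+84=0]]
2. F_y = 108/25  [[A, B, F are collinear ⇒ -9x-12y+144=0] ∩ [PF ⟂ AB ⇒ -12x+9y+84=0]]
   so F = (256/25, 108/25)

F = (256/25, 108/25)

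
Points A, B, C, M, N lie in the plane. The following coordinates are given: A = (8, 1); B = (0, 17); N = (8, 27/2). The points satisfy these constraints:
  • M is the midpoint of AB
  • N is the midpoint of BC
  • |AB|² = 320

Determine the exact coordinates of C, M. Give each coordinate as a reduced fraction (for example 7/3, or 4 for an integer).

1. M_x = 4  [2·M = A+B = (8, 1)+(0, 17)]
2. M_y = 9  [2·M = A+B = (8, 1)+(0, 17)]
   so M = (4, 9)
3. C_x = 16  [C = 2·N−B = 2·(8, 27/2)−(0, 17)]
4. C_y = 10  [C = 2·N−B = 2·(8, 27/2)−(0, 17)]
   so C = (16, 10)

C = (16, 10)
M = (4, 9)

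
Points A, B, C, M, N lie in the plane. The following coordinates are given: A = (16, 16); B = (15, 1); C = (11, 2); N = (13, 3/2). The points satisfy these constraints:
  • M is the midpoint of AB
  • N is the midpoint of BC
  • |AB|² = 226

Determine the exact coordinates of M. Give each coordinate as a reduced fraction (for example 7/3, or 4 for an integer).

M = (31/2, 17/2)

1. M_x = 31/2  [2·M = A+B = (16, 16)+(15, 1)]
2. M_y = 17/2  [2·M = A+B = (16, 16)+(15, 1)]
   so M = (31/2, 17/2)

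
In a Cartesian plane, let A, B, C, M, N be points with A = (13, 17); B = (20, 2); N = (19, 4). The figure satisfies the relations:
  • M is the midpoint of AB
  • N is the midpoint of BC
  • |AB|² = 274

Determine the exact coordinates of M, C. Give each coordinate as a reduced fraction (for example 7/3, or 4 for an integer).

1. M_x = 33/2  [2·M = A+B = (13, 17)+(20, 2)]
2. M_y = 19/2  [2·M = A+B = (13, 17)+(20, 2)]
   so M = (33/2, 19/2)
3. C_x = 18  [C = 2·N−B = 2·(19, 4)−(20, 2)]
4. C_y = 6  [C = 2·N−B = 2·(19, 4)−(20, 2)]
   so C = (18, 6)

M = (33/2, 19/2)
C = (18, 6)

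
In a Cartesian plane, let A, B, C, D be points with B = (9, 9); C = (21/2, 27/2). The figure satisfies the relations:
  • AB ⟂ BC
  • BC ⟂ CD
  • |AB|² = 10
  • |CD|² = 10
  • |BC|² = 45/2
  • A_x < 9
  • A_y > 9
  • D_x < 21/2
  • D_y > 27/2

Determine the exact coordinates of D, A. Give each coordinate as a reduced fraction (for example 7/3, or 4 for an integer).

D = (15/2, 29/2)
A = (6, 10)

1. D_x = 15/2  [[BC ⟂ CD ⇒ 3/2x+9/2y-153/2=0] ∩ [|D−(21/2, 27/2)|²=10]]
2. D_y = 29/2  [[BC ⟂ CD ⇒ 3/2x+9/2y-153/2=0] ∩ [|D−(21/2, 27/2)|²=10]]
   so D = (15/2, 29/2)
3. A_x = 6  [[AB ⟂ BC ⇒ -3/2x-9/2y+54=0] ∩ [|A−(9, 9)|²=10]]
4. A_y = 10  [[AB ⟂ BC ⇒ -3/2x-9/2y+54=0] ∩ [|A−(9, 9)|²=10]]
   so A = (6, 10)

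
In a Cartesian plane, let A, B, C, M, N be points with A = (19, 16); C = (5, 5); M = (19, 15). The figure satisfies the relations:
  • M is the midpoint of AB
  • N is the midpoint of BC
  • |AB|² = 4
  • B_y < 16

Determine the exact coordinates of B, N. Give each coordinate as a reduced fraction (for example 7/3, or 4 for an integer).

1. B_x = 19  [B = 2·M−A = 2·(19, 15)−(19, 16)]
2. B_y = 14  [B = 2·M−A = 2·(19, 15)−(19, 16)]
   so B = (19, 14)
3. N_x = 12  [2·N = B+C = (19, 14)+(5, 5)]
4. N_y = 19/2  [2·N = B+C = (19, 14)+(5, 5)]
   so N = (12, 19/2)

B = (19, 14)
N = (12, 19/2)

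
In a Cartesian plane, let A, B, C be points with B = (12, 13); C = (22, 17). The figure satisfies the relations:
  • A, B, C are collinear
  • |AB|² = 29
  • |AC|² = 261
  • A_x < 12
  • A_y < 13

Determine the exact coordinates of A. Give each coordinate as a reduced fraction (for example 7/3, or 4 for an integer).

A = (7, 11)

1. A_x = 7  [[A, B, C are collinear ⇒ -4x+10y-82=0] ∩ [|A−(12, 13)|²=29]]
2. A_y = 11  [[A, B, C are collinear ⇒ -4x+10y-82=0] ∩ [|A−(12, 13)|²=29]]
   so A = (7, 11)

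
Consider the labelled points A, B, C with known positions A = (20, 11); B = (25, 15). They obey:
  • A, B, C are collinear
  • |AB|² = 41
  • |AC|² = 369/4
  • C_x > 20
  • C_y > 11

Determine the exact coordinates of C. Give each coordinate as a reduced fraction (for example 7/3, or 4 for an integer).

1. C_x = 55/2  [[A, B, C are collinear ⇒ -4x+5y+25=0] ∩ [|C−(20, 11)|²=369/4]]
2. C_y = 17  [[A, B, C are collinear ⇒ -4x+5y+25=0] ∩ [|C−(20, 11)|²=369/4]]
   so C = (55/2, 17)

C = (55/2, 17)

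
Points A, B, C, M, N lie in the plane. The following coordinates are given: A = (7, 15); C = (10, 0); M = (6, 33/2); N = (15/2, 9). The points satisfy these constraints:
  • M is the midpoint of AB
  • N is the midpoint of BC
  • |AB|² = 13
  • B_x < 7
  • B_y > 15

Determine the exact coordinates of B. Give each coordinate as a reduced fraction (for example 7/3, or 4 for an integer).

1. B_x = 5  [B = 2·M−A = 2·(6, 33/2)−(7, 15)]
2. B_y = 18  [B = 2·M−A = 2·(6, 33/2)−(7, 15)]
   so B = (5, 18)

B = (5, 18)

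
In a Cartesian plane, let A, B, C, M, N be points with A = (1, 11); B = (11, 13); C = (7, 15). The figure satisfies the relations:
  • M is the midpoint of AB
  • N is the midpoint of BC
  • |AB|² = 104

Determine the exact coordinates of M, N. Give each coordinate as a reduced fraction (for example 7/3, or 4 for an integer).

1. M_x = 6  [2·M = A+B = (1, 11)+(11, 13)]
2. M_y = 12  [2·M = A+B = (1, 11)+(11, 13)]
   so M = (6, 12)
3. N_x = 9  [2·N = B+C = (11, 13)+(7, 15)]
4. N_y = 14  [2·N = B+C = (11, 13)+(7, 15)]
   so N = (9, 14)

M = (6, 12)
N = (9, 14)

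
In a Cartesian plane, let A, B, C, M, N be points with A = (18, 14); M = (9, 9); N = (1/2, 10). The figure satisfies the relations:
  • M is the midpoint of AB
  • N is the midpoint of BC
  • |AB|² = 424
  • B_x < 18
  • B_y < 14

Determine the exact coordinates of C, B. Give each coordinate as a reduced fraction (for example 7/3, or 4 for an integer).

C = (1, 16)
B = (0, 4)

1. B_x = 0  [B = 2·M−A = 2·(9, 9)−(18, 14)]
2. B_y = 4  [B = 2·M−A = 2·(9, 9)−(18, 14)]
   so B = (0, 4)
3. C_x = 1  [C = 2·N−B = 2·(1/2, 10)−(0, 4)]
4. C_y = 16  [C = 2·N−B = 2·(1/2, 10)−(0, 4)]
   so C = (1, 16)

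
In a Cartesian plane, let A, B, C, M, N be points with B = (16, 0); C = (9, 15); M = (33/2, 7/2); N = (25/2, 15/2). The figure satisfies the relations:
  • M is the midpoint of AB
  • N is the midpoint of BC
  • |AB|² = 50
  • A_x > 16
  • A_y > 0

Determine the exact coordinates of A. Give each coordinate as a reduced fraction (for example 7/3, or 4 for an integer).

1. A_x = 17  [A = 2·M−B = 2·(33/2, 7/2)−(16, 0)]
2. A_y = 7  [A = 2·M−B = 2·(33/2, 7/2)−(16, 0)]
   so A = (17, 7)

A = (17, 7)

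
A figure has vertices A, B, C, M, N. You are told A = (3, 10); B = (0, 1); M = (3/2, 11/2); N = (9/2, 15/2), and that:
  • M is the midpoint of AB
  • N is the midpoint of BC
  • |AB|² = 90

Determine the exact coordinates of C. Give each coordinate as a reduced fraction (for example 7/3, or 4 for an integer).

1. C_x = 9  [C = 2·N−B = 2·(9/2, 15/2)−(0, 1)]
2. C_y = 14  [C = 2·N−B = 2·(9/2, 15/2)−(0, 1)]
   so C = (9, 14)

C = (9, 14)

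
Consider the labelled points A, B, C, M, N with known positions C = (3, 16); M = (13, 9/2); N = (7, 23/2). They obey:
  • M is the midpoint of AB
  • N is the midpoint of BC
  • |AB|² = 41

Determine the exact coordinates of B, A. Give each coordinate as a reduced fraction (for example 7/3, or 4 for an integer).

B = (11, 7)
A = (15, 2)

1. B_x = 11  [B = 2·N−C = 2·(7, 23/2)−(3, 16)]
2. B_y = 7  [B = 2·N−C = 2·(7, 23/2)−(3, 16)]
   so B = (11, 7)
3. A_x = 15  [A = 2·M−B = 2·(13, 9/2)−(11, 7)]
4. A_y = 2  [A = 2·M−B = 2·(13, 9/2)−(11, 7)]
   so A = (15, 2)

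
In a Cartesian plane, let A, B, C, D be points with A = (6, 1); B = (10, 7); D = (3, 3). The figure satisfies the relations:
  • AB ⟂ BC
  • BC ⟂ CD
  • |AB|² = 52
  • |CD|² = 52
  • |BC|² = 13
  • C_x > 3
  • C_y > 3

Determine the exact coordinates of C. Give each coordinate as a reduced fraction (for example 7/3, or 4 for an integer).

C = (7, 9)

1. C_x = 7  [[AB ⟂ BC ⇒ 4x+6y-82=0] ∩ [|C−(3, 3)|²=52]]
2. C_y = 9  [[AB ⟂ BC ⇒ 4x+6y-82=0] ∩ [|C−(3, 3)|²=52]]
   so C = (7, 9)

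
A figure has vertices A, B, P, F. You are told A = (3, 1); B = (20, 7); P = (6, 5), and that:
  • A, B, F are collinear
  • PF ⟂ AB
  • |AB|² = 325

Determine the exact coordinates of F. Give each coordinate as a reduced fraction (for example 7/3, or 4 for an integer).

F = (90/13, 31/13)

1. F_x = 90/13  [[A, B, F are collinear ⇒ -6x+17y+1=0] ∩ [PF ⟂ AB ⇒ 17x+6y-132=0]]
2. F_y = 31/13  [[A, B, F are collinear ⇒ -6x+17y+1=0] ∩ [PF ⟂ AB ⇒ 17x+6y-132=0]]
   so F = (90/13, 31/13)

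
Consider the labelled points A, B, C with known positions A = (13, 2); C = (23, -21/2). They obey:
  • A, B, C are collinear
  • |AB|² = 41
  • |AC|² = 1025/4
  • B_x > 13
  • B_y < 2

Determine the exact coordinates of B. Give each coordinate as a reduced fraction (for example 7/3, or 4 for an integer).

B = (17, -3)

1. B_x = 17  [[A, B, C are collinear ⇒ -25/2x-10y+365/2=0] ∩ [|B−(13, 2)|²=41]]
2. B_y = -3  [[A, B, C are collinear ⇒ -25/2x-10y+365/2=0] ∩ [|B−(13, 2)|²=41]]
   so B = (17, -3)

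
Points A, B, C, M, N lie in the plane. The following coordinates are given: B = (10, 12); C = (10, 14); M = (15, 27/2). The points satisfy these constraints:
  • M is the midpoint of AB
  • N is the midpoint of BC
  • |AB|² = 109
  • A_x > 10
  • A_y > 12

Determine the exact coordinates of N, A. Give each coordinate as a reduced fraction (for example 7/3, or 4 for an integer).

N = (10, 13)
A = (20, 15)

1. A_x = 20  [A = 2·M−B = 2·(15, 27/2)−(10, 12)]
2. A_y = 15  [A = 2·M−B = 2·(15, 27/2)−(10, 12)]
   so A = (20, 15)
3. N_x = 10  [2·N = B+C = (10, 12)+(10, 14)]
4. N_y = 13  [2·N = B+C = (10, 12)+(10, 14)]
   so N = (10, 13)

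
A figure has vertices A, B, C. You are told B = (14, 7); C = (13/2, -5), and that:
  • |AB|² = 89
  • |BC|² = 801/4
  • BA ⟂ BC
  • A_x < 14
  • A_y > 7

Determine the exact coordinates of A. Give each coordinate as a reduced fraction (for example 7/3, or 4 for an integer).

A = (6, 12)

1. A_x = 6  [[BA ⟂ BC ⇒ -15/2x-12y+189=0] ∩ [|A−(14, 7)|²=89]]
2. A_y = 12  [[BA ⟂ BC ⇒ -15/2x-12y+189=0] ∩ [|A−(14, 7)|²=89]]
   so A = (6, 12)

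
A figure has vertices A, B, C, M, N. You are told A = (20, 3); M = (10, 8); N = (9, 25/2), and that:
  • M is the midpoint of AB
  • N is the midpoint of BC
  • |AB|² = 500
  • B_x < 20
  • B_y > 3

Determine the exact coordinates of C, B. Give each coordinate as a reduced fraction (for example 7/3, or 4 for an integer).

1. B_x = 0  [B = 2·M−A = 2·(10, 8)−(20, 3)]
2. B_y = 13  [B = 2·M−A = 2·(10, 8)−(20, 3)]
   so B = (0, 13)
3. C_x = 18  [C = 2·N−B = 2·(9, 25/2)−(0, 13)]
4. C_y = 12  [C = 2·N−B = 2·(9, 25/2)−(0, 13)]
   so C = (18, 12)

C = (18, 12)
B = (0, 13)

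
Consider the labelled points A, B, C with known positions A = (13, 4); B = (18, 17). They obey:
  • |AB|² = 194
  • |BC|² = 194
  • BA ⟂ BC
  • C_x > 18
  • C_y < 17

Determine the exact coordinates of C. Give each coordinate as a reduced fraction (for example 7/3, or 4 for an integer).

1. C_x = 31  [[BA ⟂ BC ⇒ -5x-13y+311=0] ∩ [|C−(18, 17)|²=194]]
2. C_y = 12  [[BA ⟂ BC ⇒ -5x-13y+311=0] ∩ [|C−(18, 17)|²=194]]
   so C = (31, 12)

C = (31, 12)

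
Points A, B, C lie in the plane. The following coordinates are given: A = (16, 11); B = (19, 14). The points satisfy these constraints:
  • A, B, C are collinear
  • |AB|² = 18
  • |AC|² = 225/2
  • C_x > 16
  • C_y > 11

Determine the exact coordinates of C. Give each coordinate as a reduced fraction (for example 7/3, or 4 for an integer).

C = (47/2, 37/2)

1. C_x = 47/2  [[A, B, C are collinear ⇒ -3x+3y+15=0] ∩ [|C−(16, 11)|²=225/2]]
2. C_y = 37/2  [[A, B, C are collinear ⇒ -3x+3y+15=0] ∩ [|C−(16, 11)|²=225/2]]
   so C = (47/2, 37/2)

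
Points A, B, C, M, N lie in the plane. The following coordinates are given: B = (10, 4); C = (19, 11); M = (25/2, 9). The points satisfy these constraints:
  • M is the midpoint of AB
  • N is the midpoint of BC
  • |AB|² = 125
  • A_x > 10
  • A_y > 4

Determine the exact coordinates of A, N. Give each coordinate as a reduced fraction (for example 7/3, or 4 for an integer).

A = (15, 14)
N = (29/2, 15/2)

1. A_x = 15  [A = 2·M−B = 2·(25/2, 9)−(10, 4)]
2. A_y = 14  [A = 2·M−B = 2·(25/2, 9)−(10, 4)]
   so A = (15, 14)
3. N_x = 29/2  [2·N = B+C = (10, 4)+(19, 11)]
4. N_y = 15/2  [2·N = B+C = (10, 4)+(19, 11)]
   so N = (29/2, 15/2)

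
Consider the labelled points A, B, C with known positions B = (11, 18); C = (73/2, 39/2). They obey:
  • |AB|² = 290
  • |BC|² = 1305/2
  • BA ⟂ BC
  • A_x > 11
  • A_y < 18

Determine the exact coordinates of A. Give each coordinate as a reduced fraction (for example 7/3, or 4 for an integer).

1. A_x = 12  [[BA ⟂ BC ⇒ 51/2x+3/2y-615/2=0] ∩ [|A−(11, 18)|²=290]]
2. A_y = 1  [[BA ⟂ BC ⇒ 51/2x+3/2y-615/2=0] ∩ [|A−(11, 18)|²=290]]
   so A = (12, 1)

A = (12, 1)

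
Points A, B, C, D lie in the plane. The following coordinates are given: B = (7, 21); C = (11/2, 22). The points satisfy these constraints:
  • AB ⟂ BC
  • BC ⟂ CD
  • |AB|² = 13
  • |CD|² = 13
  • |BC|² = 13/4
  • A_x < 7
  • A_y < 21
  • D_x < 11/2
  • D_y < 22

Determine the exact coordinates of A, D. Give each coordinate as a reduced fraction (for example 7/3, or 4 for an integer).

A = (5, 18)
D = (7/2, 19)

1. A_x = 5  [[AB ⟂ BC ⇒ 3/2x-1y+21/2=0] ∩ [|A−(7, 21)|²=13]]
2. A_y = 18  [[AB ⟂ BC ⇒ 3/2x-1y+21/2=0] ∩ [|A−(7, 21)|²=13]]
   so A = (5, 18)
3. D_x = 7/2  [[BC ⟂ CD ⇒ -3/2x+1y-55/4=0] ∩ [|D−(11/2, 22)|²=13]]
4. D_y = 19  [[BC ⟂ CD ⇒ -3/2x+1y-55/4=0] ∩ [|D−(11/2, 22)|²=13]]
   so D = (7/2, 19)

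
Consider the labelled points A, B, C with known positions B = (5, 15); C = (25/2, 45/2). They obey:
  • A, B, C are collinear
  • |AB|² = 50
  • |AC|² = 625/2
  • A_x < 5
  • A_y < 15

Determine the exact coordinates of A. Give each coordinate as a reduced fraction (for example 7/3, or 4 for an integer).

1. A_x = 0  [[A, B, C are collinear ⇒ -15/2x+15/2y-75=0] ∩ [|A−(5, 15)|²=50]]
2. A_y = 10  [[A, B, C are collinear ⇒ -15/2x+15/2y-75=0] ∩ [|A−(5, 15)|²=50]]
   so A = (0, 10)

A = (0, 10)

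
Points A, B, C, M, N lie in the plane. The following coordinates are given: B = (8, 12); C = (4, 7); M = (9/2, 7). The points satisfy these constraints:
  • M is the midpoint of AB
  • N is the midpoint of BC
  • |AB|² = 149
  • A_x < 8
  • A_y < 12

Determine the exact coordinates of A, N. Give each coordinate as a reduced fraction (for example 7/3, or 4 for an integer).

1. A_x = 1  [A = 2·M−B = 2·(9/2, 7)−(8, 12)]
2. A_y = 2  [A = 2·M−B = 2·(9/2, 7)−(8, 12)]
   so A = (1, 2)
3. N_x = 6  [2·N = B+C = (8, 12)+(4, 7)]
4. N_y = 19/2  [2·N = B+C = (8, 12)+(4, 7)]
   so N = (6, 19/2)

A = (1, 2)
N = (6, 19/2)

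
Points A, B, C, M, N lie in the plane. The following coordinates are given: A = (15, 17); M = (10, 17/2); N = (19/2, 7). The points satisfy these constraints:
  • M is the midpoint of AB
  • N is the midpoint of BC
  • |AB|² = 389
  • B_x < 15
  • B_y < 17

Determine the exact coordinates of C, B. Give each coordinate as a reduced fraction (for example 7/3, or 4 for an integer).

C = (14, 14)
B = (5, 0)

1. B_x = 5  [B = 2·M−A = 2·(10, 17/2)−(15, 17)]
2. B_y = 0  [B = 2·M−A = 2·(10, 17/2)−(15, 17)]
   so B = (5, 0)
3. C_x = 14  [C = 2·N−B = 2·(19/2, 7)−(5, 0)]
4. C_y = 14  [C = 2·N−B = 2·(19/2, 7)−(5, 0)]
   so C = (14, 14)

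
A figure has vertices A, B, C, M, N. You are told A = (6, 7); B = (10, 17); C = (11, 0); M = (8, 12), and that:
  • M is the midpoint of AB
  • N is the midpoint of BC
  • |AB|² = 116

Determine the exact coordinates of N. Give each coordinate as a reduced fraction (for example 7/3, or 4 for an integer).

N = (21/2, 17/2)

1. N_x = 21/2  [2·N = B+C = (10, 17)+(11, 0)]
2. N_y = 17/2  [2·N = B+C = (10, 17)+(11, 0)]
   so N = (21/2, 17/2)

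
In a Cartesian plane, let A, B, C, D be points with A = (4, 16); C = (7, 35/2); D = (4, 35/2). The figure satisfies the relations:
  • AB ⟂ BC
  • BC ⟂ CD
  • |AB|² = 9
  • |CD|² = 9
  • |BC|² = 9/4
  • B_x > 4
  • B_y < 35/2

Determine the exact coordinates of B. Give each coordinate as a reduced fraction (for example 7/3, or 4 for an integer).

1. B_x = 7  [[BC ⟂ CD ⇒ 3x-21=0] ∩ [|B−(4, 16)|²=9]]
2. B_y = 16  [[BC ⟂ CD ⇒ 3x-21=0] ∩ [|B−(4, 16)|²=9]]
   so B = (7, 16)

B = (7, 16)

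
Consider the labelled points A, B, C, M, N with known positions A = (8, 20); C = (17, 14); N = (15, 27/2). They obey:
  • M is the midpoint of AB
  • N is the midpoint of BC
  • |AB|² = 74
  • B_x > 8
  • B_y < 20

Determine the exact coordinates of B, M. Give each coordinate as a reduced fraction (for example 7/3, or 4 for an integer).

B = (13, 13)
M = (21/2, 33/2)

1. B_x = 13  [B = 2·N−C = 2·(15, 27/2)−(17, 14)]
2. B_y = 13  [B = 2·N−C = 2·(15, 27/2)−(17, 14)]
   so B = (13, 13)
3. M_x = 21/2  [2·M = A+B = (8, 20)+(13, 13)]
4. M_y = 33/2  [2·M = A+B = (8, 20)+(13, 13)]
   so M = (21/2, 33/2)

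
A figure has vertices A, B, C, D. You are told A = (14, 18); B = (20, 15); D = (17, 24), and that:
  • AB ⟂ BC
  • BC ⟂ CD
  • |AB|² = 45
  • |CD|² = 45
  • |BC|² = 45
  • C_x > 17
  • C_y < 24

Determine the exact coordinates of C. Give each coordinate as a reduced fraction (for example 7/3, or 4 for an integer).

C = (23, 21)

1. C_x = 23  [[AB ⟂ BC ⇒ 6x-3y-75=0] ∩ [|C−(17, 24)|²=45]]
2. C_y = 21  [[AB ⟂ BC ⇒ 6x-3y-75=0] ∩ [|C−(17, 24)|²=45]]
   so C = (23, 21)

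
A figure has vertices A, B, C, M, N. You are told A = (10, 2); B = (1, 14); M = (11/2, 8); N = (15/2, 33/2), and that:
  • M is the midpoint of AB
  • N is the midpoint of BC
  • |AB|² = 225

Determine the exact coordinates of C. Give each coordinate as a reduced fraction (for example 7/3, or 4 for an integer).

C = (14, 19)

1. C_x = 14  [C = 2·N−B = 2·(15/2, 33/2)−(1, 14)]
2. C_y = 19  [C = 2·N−B = 2·(15/2, 33/2)−(1, 14)]
   so C = (14, 19)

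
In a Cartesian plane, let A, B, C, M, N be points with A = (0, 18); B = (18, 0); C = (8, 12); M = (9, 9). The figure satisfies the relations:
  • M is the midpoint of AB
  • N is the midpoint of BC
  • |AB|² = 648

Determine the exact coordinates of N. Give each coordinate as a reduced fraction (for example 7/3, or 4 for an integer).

N = (13, 6)

1. N_x = 13  [2·N = B+C = (18, 0)+(8, 12)]
2. N_y = 6  [2·N = B+C = (18, 0)+(8, 12)]
   so N = (13, 6)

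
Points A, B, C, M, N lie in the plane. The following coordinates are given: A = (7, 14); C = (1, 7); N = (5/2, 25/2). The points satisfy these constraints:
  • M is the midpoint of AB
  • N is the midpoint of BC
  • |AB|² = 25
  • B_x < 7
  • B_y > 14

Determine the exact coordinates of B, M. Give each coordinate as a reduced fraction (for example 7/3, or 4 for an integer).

B = (4, 18)
M = (11/2, 16)

1. B_x = 4  [B = 2·N−C = 2·(5/2, 25/2)−(1, 7)]
2. B_y = 18  [B = 2·N−C = 2·(5/2, 25/2)−(1, 7)]
   so B = (4, 18)
3. M_x = 11/2  [2·M = A+B = (7, 14)+(4, 18)]
4. M_y = 16  [2·M = A+B = (7, 14)+(4, 18)]
   so M = (11/2, 16)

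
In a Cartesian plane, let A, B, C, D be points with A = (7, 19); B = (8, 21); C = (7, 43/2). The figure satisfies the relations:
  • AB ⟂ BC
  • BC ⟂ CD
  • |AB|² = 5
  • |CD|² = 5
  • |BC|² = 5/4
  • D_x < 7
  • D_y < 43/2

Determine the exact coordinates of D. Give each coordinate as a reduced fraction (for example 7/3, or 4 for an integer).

D = (6, 39/2)

1. D_x = 6  [[BC ⟂ CD ⇒ -1x+1/2y-15/4=0] ∩ [|D−(7, 43/2)|²=5]]
2. D_y = 39/2  [[BC ⟂ CD ⇒ -1x+1/2y-15/4=0] ∩ [|D−(7, 43/2)|²=5]]
   so D = (6, 39/2)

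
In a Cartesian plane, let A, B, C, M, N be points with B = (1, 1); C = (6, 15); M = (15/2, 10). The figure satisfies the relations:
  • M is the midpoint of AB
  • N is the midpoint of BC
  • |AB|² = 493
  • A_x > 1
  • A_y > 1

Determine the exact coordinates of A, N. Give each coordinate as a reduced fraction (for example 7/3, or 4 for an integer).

A = (14, 19)
N = (7/2, 8)

1. A_x = 14  [A = 2·M−B = 2·(15/2, 10)−(1, 1)]
2. A_y = 19  [A = 2·M−B = 2·(15/2, 10)−(1, 1)]
   so A = (14, 19)
3. N_x = 7/2  [2·N = B+C = (1, 1)+(6, 15)]
4. N_y = 8  [2·N = B+C = (1, 1)+(6, 15)]
   so N = (7/2, 8)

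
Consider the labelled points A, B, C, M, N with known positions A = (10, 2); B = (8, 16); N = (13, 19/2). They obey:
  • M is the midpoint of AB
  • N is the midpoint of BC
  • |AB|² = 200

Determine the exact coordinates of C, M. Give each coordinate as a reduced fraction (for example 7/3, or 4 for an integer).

C = (18, 3)
M = (9, 9)

1. M_x = 9  [2·M = A+B = (10, 2)+(8, 16)]
2. M_y = 9  [2·M = A+B = (10, 2)+(8, 16)]
   so M = (9, 9)
3. C_x = 18  [C = 2·N−B = 2·(13, 19/2)−(8, 16)]
4. C_y = 3  [C = 2·N−B = 2·(13, 19/2)−(8, 16)]
   so C = (18, 3)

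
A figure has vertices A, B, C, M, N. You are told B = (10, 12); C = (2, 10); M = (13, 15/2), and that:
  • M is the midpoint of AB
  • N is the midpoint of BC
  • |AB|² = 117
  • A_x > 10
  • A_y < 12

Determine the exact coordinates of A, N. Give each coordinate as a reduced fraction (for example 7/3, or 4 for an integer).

1. A_x = 16  [A = 2·M−B = 2·(13, 15/2)−(10, 12)]
2. A_y = 3  [A = 2·M−B = 2·(13, 15/2)−(10, 12)]
   so A = (16, 3)
3. N_x = 6  [2·N = B+C = (10, 12)+(2, 10)]
4. N_y = 11  [2·N = B+C = (10, 12)+(2, 10)]
   so N = (6, 11)

A = (16, 3)
N = (6, 11)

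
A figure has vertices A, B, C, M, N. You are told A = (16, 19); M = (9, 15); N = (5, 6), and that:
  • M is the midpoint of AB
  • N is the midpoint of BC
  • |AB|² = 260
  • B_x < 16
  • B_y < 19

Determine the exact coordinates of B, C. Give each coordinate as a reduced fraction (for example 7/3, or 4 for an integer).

B = (2, 11)
C = (8, 1)

1. B_x = 2  [B = 2·M−A = 2·(9, 15)−(16, 19)]
2. B_y = 11  [B = 2·M−A = 2·(9, 15)−(16, 19)]
   so B = (2, 11)
3. C_x = 8  [C = 2·N−B = 2·(5, 6)−(2, 11)]
4. C_y = 1  [C = 2·N−B = 2·(5, 6)−(2, 11)]
   so C = (8, 1)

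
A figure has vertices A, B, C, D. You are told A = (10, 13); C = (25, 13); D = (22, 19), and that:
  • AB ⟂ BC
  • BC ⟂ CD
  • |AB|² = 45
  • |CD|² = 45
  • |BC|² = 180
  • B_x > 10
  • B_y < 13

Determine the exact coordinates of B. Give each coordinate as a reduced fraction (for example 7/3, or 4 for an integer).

B = (13, 7)

1. B_x = 13  [[BC ⟂ CD ⇒ 3x-6y+3=0] ∩ [|B−(10, 13)|²=45]]
2. B_y = 7  [[BC ⟂ CD ⇒ 3x-6y+3=0] ∩ [|B−(10, 13)|²=45]]
   so B = (13, 7)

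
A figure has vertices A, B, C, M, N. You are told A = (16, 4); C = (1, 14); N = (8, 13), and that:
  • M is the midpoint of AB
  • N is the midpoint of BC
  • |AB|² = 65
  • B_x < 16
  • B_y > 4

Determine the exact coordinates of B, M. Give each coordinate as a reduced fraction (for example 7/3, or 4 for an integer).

B = (15, 12)
M = (31/2, 8)

1. B_x = 15  [B = 2·N−C = 2·(8, 13)−(1, 14)]
2. B_y = 12  [B = 2·N−C = 2·(8, 13)−(1, 14)]
   so B = (15, 12)
3. M_x = 31/2  [2·M = A+B = (16, 4)+(15, 12)]
4. M_y = 8  [2·M = A+B = (16, 4)+(15, 12)]
   so M = (31/2, 8)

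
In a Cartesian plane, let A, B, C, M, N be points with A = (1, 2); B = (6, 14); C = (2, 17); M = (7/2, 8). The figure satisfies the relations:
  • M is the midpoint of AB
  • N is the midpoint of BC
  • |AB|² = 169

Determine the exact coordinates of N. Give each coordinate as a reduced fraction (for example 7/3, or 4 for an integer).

N = (4, 31/2)

1. N_x = 4  [2·N = B+C = (6, 14)+(2, 17)]
2. N_y = 31/2  [2·N = B+C = (6, 14)+(2, 17)]
   so N = (4, 31/2)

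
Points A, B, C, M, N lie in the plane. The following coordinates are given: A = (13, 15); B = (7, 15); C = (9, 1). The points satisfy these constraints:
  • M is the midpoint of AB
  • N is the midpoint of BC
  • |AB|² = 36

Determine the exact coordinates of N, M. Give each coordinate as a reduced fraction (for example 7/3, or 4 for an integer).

N = (8, 8)
M = (10, 15)

1. M_x = 10  [2·M = A+B = (13, 15)+(7, 15)]
2. M_y = 15  [2·M = A+B = (13, 15)+(7, 15)]
   so M = (10, 15)
3. N_x = 8  [2·N = B+C = (7, 15)+(9, 1)]
4. N_y = 8  [2·N = B+C = (7, 15)+(9, 1)]
   so N = (8, 8)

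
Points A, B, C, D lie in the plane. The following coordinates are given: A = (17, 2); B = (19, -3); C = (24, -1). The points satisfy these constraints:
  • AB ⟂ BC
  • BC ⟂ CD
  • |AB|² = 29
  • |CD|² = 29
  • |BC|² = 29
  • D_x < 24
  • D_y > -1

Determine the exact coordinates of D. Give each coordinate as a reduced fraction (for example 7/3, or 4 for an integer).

1. D_x = 22  [[BC ⟂ CD ⇒ 5x+2y-118=0] ∩ [|D−(24, -1)|²=29]]
2. D_y = 4  [[BC ⟂ CD ⇒ 5x+2y-118=0] ∩ [|D−(24, -1)|²=29]]
   so D = (22, 4)

D = (22, 4)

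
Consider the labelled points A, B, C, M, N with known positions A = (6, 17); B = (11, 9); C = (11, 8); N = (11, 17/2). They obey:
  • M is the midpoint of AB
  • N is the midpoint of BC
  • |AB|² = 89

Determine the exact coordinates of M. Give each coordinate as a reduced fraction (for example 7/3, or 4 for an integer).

1. M_x = 17/2  [2·M = A+B = (6, 17)+(11, 9)]
2. M_y = 13  [2·M = A+B = (6, 17)+(11, 9)]
   so M = (17/2, 13)

M = (17/2, 13)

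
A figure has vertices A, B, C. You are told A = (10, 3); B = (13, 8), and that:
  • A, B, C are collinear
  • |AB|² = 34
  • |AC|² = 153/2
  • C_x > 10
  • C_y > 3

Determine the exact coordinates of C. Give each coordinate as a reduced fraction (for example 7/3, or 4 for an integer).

1. C_x = 29/2  [[A, B, C are collinear ⇒ -5x+3y+41=0] ∩ [|C−(10, 3)|²=153/2]]
2. C_y = 21/2  [[A, B, C are collinear ⇒ -5x+3y+41=0] ∩ [|C−(10, 3)|²=153/2]]
   so C = (29/2, 21/2)

C = (29/2, 21/2)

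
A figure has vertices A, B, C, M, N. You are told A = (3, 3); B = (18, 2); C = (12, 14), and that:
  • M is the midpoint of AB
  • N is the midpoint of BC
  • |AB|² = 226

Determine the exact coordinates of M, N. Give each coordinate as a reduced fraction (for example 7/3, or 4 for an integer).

1. M_x = 21/2  [2·M = A+B = (3, 3)+(18, 2)]
2. M_y = 5/2  [2·M = A+B = (3, 3)+(18, 2)]
   so M = (21/2, 5/2)
3. N_x = 15  [2·N = B+C = (18, 2)+(12, 14)]
4. N_y = 8  [2·N = B+C = (18, 2)+(12, 14)]
   so N = (15, 8)

M = (21/2, 5/2)
N = (15, 8)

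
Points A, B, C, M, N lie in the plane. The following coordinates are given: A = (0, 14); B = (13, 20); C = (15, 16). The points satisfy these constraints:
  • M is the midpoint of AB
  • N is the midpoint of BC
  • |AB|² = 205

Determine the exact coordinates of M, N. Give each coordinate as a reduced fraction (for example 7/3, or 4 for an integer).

1. M_x = 13/2  [2·M = A+B = (0, 14)+(13, 20)]
2. M_y = 17  [2·M = A+B = (0, 14)+(13, 20)]
   so M = (13/2, 17)
3. N_x = 14  [2·N = B+C = (13, 20)+(15, 16)]
4. N_y = 18  [2·N = B+C = (13, 20)+(15, 16)]
   so N = (14, 18)

M = (13/2, 17)
N = (14, 18)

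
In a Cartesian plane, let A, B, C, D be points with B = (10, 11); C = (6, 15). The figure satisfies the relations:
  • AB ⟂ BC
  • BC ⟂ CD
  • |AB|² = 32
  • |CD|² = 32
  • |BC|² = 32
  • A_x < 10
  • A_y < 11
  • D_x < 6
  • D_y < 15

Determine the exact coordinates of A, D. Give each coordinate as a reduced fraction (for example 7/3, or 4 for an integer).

A = (6, 7)
D = (2, 11)

1. A_x = 6  [[AB ⟂ BC ⇒ 4x-4y+4=0] ∩ [|A−(10, 11)|²=32]]
2. A_y = 7  [[AB ⟂ BC ⇒ 4x-4y+4=0] ∩ [|A−(10, 11)|²=32]]
   so A = (6, 7)
3. D_x = 2  [[BC ⟂ CD ⇒ -4x+4y-36=0] ∩ [|D−(6, 15)|²=32]]
4. D_y = 11  [[BC ⟂ CD ⇒ -4x+4y-36=0] ∩ [|D−(6, 15)|²=32]]
   so D = (2, 11)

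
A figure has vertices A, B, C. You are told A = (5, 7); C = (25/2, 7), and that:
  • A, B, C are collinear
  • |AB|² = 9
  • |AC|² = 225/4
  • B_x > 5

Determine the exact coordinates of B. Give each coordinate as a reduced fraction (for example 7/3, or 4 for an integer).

1. B_x = 8  [[A, B, C are collinear ⇒ -15/2y+105/2=0] ∩ [|B−(5, 7)|²=9]]
2. B_y = 7  [[A, B, C are collinear ⇒ -15/2y+105/2=0] ∩ [|B−(5, 7)|²=9]]
   so B = (8, 7)

B = (8, 7)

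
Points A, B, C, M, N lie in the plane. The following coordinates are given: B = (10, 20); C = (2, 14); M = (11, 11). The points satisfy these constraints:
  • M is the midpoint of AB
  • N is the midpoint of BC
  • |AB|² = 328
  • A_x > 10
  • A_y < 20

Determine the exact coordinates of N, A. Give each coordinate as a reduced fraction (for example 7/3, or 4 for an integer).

1. A_x = 12  [A = 2·M−B = 2·(11, 11)−(10, 20)]
2. A_y = 2  [A = 2·M−B = 2·(11, 11)−(10, 20)]
   so A = (12, 2)
3. N_x = 6  [2·N = B+C = (10, 20)+(2, 14)]
4. N_y = 17  [2·N = B+C = (10, 20)+(2, 14)]
   so N = (6, 17)

N = (6, 17)
A = (12, 2)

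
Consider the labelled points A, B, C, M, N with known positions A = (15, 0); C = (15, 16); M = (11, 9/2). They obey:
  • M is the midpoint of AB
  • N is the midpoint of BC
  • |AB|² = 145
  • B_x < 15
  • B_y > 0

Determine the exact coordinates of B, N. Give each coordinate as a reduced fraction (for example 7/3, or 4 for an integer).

1. B_x = 7  [B = 2·M−A = 2·(11, 9/2)−(15, 0)]
2. B_y = 9  [B = 2·M−A = 2·(11, 9/2)−(15, 0)]
   so B = (7, 9)
3. N_x = 11  [2·N = B+C = (7, 9)+(15, 16)]
4. N_y = 25/2  [2·N = B+C = (7, 9)+(15, 16)]
   so N = (11, 25/2)

B = (7, 9)
N = (11, 25/2)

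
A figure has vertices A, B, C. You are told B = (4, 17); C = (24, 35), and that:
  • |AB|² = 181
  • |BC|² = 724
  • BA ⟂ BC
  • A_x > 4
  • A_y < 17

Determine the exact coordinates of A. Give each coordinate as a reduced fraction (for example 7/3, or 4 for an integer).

A = (13, 7)

1. A_x = 13  [[BA ⟂ BC ⇒ 20x+18y-386=0] ∩ [|A−(4, 17)|²=181]]
2. A_y = 7  [[BA ⟂ BC ⇒ 20x+18y-386=0] ∩ [|A−(4, 17)|²=181]]
   so A = (13, 7)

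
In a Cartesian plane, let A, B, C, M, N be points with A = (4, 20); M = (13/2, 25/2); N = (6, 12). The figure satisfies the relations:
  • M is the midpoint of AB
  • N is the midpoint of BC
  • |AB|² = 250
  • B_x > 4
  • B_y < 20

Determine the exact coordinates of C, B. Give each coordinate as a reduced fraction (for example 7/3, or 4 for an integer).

C = (3, 19)
B = (9, 5)

1. B_x = 9  [B = 2·M−A = 2·(13/2, 25/2)−(4, 20)]
2. B_y = 5  [B = 2·M−A = 2·(13/2, 25/2)−(4, 20)]
   so B = (9, 5)
3. C_x = 3  [C = 2·N−B = 2·(6, 12)−(9, 5)]
4. C_y = 19  [C = 2·N−B = 2·(6, 12)−(9, 5)]
   so C = (3, 19)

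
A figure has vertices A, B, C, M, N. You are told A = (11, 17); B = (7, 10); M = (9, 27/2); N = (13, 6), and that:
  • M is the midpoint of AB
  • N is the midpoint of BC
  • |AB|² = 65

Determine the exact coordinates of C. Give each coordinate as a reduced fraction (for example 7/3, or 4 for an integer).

C = (19, 2)

1. C_x = 19  [C = 2·N−B = 2·(13, 6)−(7, 10)]
2. C_y = 2  [C = 2·N−B = 2·(13, 6)−(7, 10)]
   so C = (19, 2)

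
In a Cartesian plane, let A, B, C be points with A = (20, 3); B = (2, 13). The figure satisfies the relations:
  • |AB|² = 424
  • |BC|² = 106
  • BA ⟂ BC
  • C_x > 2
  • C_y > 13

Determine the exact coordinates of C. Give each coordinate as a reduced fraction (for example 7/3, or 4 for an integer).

1. C_x = 7  [[BA ⟂ BC ⇒ 18x-10y+94=0] ∩ [|C−(2, 13)|²=106]]
2. C_y = 22  [[BA ⟂ BC ⇒ 18x-10y+94=0] ∩ [|C−(2, 13)|²=106]]
   so C = (7, 22)

C = (7, 22)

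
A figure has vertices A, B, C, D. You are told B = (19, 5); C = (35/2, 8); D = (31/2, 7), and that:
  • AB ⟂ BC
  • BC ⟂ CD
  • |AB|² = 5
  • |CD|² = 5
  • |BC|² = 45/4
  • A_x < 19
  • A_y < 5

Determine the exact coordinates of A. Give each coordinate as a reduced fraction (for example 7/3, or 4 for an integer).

A = (17, 4)

1. A_x = 17  [[AB ⟂ BC ⇒ 3/2x-3y-27/2=0] ∩ [|A−(19, 5)|²=5]]
2. A_y = 4  [[AB ⟂ BC ⇒ 3/2x-3y-27/2=0] ∩ [|A−(19, 5)|²=5]]
   so A = (17, 4)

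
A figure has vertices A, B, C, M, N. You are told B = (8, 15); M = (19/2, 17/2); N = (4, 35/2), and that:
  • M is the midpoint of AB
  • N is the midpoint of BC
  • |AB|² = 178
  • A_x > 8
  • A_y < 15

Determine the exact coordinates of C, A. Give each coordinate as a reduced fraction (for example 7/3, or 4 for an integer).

1. A_x = 11  [A = 2·M−B = 2·(19/2, 17/2)−(8, 15)]
2. A_y = 2  [A = 2·M−B = 2·(19/2, 17/2)−(8, 15)]
   so A = (11, 2)
3. C_x = 0  [C = 2·N−B = 2·(4, 35/2)−(8, 15)]
4. C_y = 20  [C = 2·N−B = 2·(4, 35/2)−(8, 15)]
   so C = (0, 20)

C = (0, 20)
A = (11, 2)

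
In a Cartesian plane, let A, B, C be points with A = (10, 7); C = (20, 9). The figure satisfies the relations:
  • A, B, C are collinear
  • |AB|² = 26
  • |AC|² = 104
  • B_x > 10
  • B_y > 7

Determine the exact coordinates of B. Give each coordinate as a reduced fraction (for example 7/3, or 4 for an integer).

B = (15, 8)

1. B_x = 15  [[A, B, C are collinear ⇒ 2x-10y+50=0] ∩ [|B−(10, 7)|²=26]]
2. B_y = 8  [[A, B, C are collinear ⇒ 2x-10y+50=0] ∩ [|B−(10, 7)|²=26]]
   so B = (15, 8)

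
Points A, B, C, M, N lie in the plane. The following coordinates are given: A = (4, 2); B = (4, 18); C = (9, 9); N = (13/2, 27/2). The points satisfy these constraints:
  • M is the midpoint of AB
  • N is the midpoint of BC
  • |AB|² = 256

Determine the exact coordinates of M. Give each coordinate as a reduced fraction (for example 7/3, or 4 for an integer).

M = (4, 10)

1. M_x = 4  [2·M = A+B = (4, 2)+(4, 18)]
2. M_y = 10  [2·M = A+B = (4, 2)+(4, 18)]
   so M = (4, 10)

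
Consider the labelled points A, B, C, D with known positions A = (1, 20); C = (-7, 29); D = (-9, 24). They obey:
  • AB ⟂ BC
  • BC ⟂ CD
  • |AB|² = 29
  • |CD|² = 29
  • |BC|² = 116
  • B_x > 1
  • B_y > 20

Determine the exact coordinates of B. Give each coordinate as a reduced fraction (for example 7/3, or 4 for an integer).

1. B_x = 3  [[BC ⟂ CD ⇒ 2x+5y-131=0] ∩ [|B−(1, 20)|²=29]]
2. B_y = 25  [[BC ⟂ CD ⇒ 2x+5y-131=0] ∩ [|B−(1, 20)|²=29]]
   so B = (3, 25)

B = (3, 25)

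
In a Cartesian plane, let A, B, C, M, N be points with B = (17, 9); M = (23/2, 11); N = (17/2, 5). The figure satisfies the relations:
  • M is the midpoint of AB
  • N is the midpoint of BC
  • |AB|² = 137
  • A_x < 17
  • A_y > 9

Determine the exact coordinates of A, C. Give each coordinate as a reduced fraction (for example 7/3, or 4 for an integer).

1. A_x = 6  [A = 2·M−B = 2·(23/2, 11)−(17, 9)]
2. A_y = 13  [A = 2·M−B = 2·(23/2, 11)−(17, 9)]
   so A = (6, 13)
3. C_x = 0  [C = 2·N−B = 2·(17/2, 5)−(17, 9)]
4. C_y = 1  [C = 2·N−B = 2·(17/2, 5)−(17, 9)]
   so C = (0, 1)

A = (6, 13)
C = (0, 1)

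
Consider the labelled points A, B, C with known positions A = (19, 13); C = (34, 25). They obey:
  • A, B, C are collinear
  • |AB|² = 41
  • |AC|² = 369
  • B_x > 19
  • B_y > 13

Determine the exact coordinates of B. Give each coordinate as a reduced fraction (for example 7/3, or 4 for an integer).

B = (24, 17)

1. B_x = 24  [[A, B, C are collinear ⇒ 12x-15y-33=0] ∩ [|B−(19, 13)|²=41]]
2. B_y = 17  [[A, B, C are collinear ⇒ 12x-15y-33=0] ∩ [|B−(19, 13)|²=41]]
   so B = (24, 17)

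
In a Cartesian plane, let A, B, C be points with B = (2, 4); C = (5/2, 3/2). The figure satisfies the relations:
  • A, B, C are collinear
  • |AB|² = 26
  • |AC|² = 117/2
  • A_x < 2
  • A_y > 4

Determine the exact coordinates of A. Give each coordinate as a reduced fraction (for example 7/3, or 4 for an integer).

A = (1, 9)

1. A_x = 1  [[A, B, C are collinear ⇒ 5/2x+1/2y-7=0] ∩ [|A−(2, 4)|²=26]]
2. A_y = 9  [[A, B, C are collinear ⇒ 5/2x+1/2y-7=0] ∩ [|A−(2, 4)|²=26]]
   so A = (1, 9)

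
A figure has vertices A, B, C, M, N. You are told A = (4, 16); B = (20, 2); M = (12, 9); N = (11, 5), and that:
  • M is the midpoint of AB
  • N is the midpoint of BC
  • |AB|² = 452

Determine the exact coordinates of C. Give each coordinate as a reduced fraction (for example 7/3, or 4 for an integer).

C = (2, 8)

1. C_x = 2  [C = 2·N−B = 2·(11, 5)−(20, 2)]
2. C_y = 8  [C = 2·N−B = 2·(11, 5)−(20, 2)]
   so C = (2, 8)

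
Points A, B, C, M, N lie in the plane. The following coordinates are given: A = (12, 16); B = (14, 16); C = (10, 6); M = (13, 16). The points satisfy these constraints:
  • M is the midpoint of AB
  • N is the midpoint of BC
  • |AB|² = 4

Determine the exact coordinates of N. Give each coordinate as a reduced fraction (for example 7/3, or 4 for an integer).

1. N_x = 12  [2·N = B+C = (14, 16)+(10, 6)]
2. N_y = 11  [2·N = B+C = (14, 16)+(10, 6)]
   so N = (12, 11)

N = (12, 11)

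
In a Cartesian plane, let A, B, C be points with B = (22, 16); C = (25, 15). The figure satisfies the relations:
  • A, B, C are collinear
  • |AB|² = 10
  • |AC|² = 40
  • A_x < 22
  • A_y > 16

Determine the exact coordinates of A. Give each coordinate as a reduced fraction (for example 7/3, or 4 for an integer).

1. A_x = 19  [[A, B, C are collinear ⇒ 1x+3y-70=0] ∩ [|A−(22, 16)|²=10]]
2. A_y = 17  [[A, B, C are collinear ⇒ 1x+3y-70=0] ∩ [|A−(22, 16)|²=10]]
   so A = (19, 17)

A = (19, 17)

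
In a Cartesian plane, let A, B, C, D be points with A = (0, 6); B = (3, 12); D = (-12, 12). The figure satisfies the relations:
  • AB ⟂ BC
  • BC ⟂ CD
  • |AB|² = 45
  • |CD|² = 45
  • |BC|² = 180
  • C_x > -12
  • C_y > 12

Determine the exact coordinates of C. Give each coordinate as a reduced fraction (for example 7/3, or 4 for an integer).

1. C_x = -9  [[AB ⟂ BC ⇒ 3x+6y-81=0] ∩ [|C−(-12, 12)|²=45]]
2. C_y = 18  [[AB ⟂ BC ⇒ 3x+6y-81=0] ∩ [|C−(-12, 12)|²=45]]
   so C = (-9, 18)

C = (-9, 18)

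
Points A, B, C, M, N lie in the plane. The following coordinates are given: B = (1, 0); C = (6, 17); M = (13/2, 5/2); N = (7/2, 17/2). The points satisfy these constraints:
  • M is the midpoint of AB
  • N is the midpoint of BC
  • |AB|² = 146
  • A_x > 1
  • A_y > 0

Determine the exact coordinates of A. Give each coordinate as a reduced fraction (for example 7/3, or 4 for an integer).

A = (12, 5)

1. A_x = 12  [A = 2·M−B = 2·(13/2, 5/2)−(1, 0)]
2. A_y = 5  [A = 2·M−B = 2·(13/2, 5/2)−(1, 0)]
   so A = (12, 5)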